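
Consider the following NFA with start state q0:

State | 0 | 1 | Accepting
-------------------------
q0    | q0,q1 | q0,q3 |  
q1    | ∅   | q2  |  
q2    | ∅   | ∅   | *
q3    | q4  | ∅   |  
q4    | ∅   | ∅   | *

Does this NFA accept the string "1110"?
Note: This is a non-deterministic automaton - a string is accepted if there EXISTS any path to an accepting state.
Track the set of states the NFA could be in: start {q0}
Read '1': {q0} → {q0, q3}
Read '1': {q0, q3} → {q0, q3}
Read '1': {q0, q3} → {q0, q3}
Read '0': {q0, q3} → {q0, q1, q4}
Final set {q0, q1, q4} contains accepting state(s) {q4} → accepted.

Final answer: Yes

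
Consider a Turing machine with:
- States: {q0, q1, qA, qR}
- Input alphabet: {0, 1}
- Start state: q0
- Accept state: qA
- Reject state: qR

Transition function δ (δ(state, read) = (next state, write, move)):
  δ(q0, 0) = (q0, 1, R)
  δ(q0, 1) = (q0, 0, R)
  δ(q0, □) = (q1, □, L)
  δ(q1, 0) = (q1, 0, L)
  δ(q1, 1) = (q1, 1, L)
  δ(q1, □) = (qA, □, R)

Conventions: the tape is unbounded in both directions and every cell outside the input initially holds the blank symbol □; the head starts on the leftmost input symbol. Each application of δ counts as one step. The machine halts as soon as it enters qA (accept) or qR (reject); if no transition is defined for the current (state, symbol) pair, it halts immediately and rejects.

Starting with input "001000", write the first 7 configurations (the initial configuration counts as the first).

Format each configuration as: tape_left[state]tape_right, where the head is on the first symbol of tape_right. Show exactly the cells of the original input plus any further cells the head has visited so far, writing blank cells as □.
Step 0: [q0]001000 (head at position 0)
Step 1: δ(q0, 0) = (q0, 1, R)  ⊢  1[q0]01000 (head at position 1)
Step 2: δ(q0, 0) = (q0, 1, R)  ⊢  11[q0]1000 (head at position 2)
Step 3: δ(q0, 1) = (q0, 0, R)  ⊢  110[q0]000 (head at position 3)
Step 4: δ(q0, 0) = (q0, 1, R)  ⊢  1101[q0]00 (head at position 4)
Step 5: δ(q0, 0) = (q0, 1, R)  ⊢  11011[q0]0 (head at position 5)
Step 6: δ(q0, 0) = (q0, 1, R)  ⊢  110111[q0]□ (head at position 6)

Final answer: [q0]001000 ⊢ 1[q0]01000 ⊢ 11[q0]1000 ⊢ 110[q0]000 ⊢ 1101[q0]00 ⊢ 11011[q0]0 ⊢ 110111[q0]□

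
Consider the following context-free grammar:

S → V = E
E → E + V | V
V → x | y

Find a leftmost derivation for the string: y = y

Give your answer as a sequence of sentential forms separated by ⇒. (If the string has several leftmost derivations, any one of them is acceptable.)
Start with S.
Step 1: the leftmost non-terminal is S; apply S → V = E:  V = E
Step 2: the leftmost non-terminal is V; apply V → y:  y = E
Step 3: the leftmost non-terminal is E; apply E → V:  y = V
Step 4: the leftmost non-terminal is V; apply V → y:  y = y

Final answer: S ⇒ V = E ⇒ y = E ⇒ y = V ⇒ y = y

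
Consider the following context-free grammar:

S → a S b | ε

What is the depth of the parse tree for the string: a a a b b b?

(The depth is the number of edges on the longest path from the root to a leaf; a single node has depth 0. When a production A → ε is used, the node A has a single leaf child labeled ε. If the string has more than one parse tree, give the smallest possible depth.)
The only parse tree applies S → a S b 3 times (once per matching a…b pair) and then S → ε.
The S nodes sit at depths 0, 1, …, 3; the innermost S (depth 3) has the single child ε at depth 4.
The terminal leaves a, b are at depths 1..3, so the longest root-to-leaf path is S → S → … → S → ε with 4 edges.
Depth = 4.

Final answer: 4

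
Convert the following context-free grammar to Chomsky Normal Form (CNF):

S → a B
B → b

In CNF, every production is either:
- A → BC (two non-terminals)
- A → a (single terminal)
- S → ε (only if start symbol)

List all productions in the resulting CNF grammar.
The grammar has no ε-productions or unit productions to eliminate.
S → a B has terminal a in a right-hand side of length ≥ 2: introduce T_a → a and use T_a in place of a.
B → b is already in CNF (single terminal) – keep it.
S → a B becomes S → T_a B.
Resulting CNF grammar (3 productions): T_a → a; B → b; S → T_a B

Final answer: T_a → a; B → b; S → T_a B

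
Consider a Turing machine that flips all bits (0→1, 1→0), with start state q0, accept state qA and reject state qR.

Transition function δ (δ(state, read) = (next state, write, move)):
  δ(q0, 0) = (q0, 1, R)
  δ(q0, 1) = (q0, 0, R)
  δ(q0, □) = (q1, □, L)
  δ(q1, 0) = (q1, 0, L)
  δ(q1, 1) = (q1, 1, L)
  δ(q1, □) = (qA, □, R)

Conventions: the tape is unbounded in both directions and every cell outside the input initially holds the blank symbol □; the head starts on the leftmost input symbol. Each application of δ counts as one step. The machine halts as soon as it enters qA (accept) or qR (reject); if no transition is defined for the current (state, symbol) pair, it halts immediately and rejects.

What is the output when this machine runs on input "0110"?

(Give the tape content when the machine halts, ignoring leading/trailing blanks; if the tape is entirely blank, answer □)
Step 0: [q0]0110 (head at position 0)
Step 1: δ(q0, 0) = (q0, 1, R)  ⊢  1[q0]110 (head at position 1)
Step 2: δ(q0, 1) = (q0, 0, R)  ⊢  10[q0]10 (head at position 2)
Step 3: δ(q0, 1) = (q0, 0, R)  ⊢  100[q0]0 (head at position 3)
Step 4: δ(q0, 0) = (q0, 1, R)  ⊢  1001[q0]□ (head at position 4)
Step 5: δ(q0, □) = (q1, □, L)  ⊢  100[q1]1□ (head at position 3)
Step 6: δ(q1, 1) = (q1, 1, L)  ⊢  10[q1]01□ (head at position 2)
Step 7: δ(q1, 0) = (q1, 0, L)  ⊢  1[q1]001□ (head at position 1)
Step 8: δ(q1, 0) = (q1, 0, L)  ⊢  [q1]1001□ (head at position 0)
Step 9: δ(q1, 1) = (q1, 1, L)  ⊢  [q1]□1001□ (head at position -1)
Step 10: δ(q1, □) = (qA, □, R)  ⊢  □[qA]1001□ (head at position 0)
The machine is in qA, so it halts and accepts.
Tape content when halted (ignoring surrounding blanks): 1001

Final answer: Output: 1001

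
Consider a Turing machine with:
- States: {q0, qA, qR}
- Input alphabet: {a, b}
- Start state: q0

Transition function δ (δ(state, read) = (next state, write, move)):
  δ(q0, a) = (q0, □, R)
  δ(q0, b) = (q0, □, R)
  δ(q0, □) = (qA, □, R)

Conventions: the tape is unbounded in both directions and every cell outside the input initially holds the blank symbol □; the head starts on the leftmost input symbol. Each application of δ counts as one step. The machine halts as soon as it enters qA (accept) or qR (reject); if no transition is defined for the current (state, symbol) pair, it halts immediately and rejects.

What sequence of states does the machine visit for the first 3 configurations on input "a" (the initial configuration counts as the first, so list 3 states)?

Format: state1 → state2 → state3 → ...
Step 0: [q0]a (head at position 0)
Step 1: δ(q0, a) = (q0, □, R)  ⊢  □[q0]□ (head at position 1)
Step 2: δ(q0, □) = (qA, □, R)  ⊢  □□[qA]□ (head at position 2)
Reading off the states of these 3 configurations: q0 → q0 → qA

Final answer: q0 → q0 → qA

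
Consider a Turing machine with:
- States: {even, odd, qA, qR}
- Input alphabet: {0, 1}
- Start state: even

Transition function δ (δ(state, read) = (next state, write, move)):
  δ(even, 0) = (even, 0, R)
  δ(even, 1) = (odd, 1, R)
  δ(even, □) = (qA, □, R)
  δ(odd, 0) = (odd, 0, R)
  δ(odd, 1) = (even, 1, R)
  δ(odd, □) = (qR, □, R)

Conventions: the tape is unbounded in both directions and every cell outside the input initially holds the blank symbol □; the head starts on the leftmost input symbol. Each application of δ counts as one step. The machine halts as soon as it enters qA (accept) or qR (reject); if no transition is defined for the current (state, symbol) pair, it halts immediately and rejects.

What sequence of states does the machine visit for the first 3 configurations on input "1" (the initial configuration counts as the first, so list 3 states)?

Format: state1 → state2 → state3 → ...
Step 0: [even]1 (head at position 0)
Step 1: δ(even, 1) = (odd, 1, R)  ⊢  1[odd]□ (head at position 1)
Step 2: δ(odd, □) = (qR, □, R)  ⊢  1□[qR]□ (head at position 2)
Reading off the states of these 3 configurations: even → odd → qR

Final answer: even → odd → qR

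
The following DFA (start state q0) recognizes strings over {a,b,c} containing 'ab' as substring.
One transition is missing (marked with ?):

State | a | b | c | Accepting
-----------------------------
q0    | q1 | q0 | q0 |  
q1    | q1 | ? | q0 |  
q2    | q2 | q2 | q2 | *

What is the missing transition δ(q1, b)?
q2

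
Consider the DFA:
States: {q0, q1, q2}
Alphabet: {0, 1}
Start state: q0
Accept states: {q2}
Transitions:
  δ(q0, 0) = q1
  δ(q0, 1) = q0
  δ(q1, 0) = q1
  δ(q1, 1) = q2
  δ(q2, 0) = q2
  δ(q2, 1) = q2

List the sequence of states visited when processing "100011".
Starting at q0
Read '1': q0 -> q0
Read '0': q0 -> q1
Read '0': q1 -> q1
Read '0': q1 -> q1
Read '1': q1 -> q2
Read '1': q2 -> q2

Final answer: q0 -> q0 -> q1 -> q1 -> q1 -> q2 -> q2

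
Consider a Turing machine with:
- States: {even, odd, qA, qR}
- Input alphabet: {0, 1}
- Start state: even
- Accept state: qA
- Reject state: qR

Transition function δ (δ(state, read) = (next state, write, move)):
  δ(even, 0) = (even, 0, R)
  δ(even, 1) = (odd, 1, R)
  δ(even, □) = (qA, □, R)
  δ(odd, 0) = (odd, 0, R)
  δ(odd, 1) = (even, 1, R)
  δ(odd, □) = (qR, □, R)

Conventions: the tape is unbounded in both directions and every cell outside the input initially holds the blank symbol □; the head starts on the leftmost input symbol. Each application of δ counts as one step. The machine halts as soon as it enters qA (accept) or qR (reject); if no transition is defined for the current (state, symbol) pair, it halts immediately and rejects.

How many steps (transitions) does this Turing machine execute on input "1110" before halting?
Step 0: [even]1110 (head at position 0)
Step 1: δ(even, 1) = (odd, 1, R)  ⊢  1[odd]110 (head at position 1)
Step 2: δ(odd, 1) = (even, 1, R)  ⊢  11[even]10 (head at position 2)
Step 3: δ(even, 1) = (odd, 1, R)  ⊢  111[odd]0 (head at position 3)
Step 4: δ(odd, 0) = (odd, 0, R)  ⊢  1110[odd]□ (head at position 4)
Step 5: δ(odd, □) = (qR, □, R)  ⊢  1110□[qR]□ (head at position 5)
The machine is in qR, so it halts and rejects.
Number of transitions executed: 5.

Final answer: 5 steps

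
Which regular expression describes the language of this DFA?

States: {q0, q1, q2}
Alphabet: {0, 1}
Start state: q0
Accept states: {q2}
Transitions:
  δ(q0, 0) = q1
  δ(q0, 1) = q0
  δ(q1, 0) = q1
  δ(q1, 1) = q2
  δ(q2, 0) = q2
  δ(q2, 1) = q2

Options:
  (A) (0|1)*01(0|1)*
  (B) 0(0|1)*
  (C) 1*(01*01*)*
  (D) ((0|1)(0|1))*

Testing sample strings against the DFA:
  '10101' -> accepted
  '01011' -> accepted
  '01' -> accepted
  '10' -> rejected
Checking each option for a counterexample:
  (A) (0|1)*01(0|1)*: agrees with the DFA on all strings of length ≤ 4
  (B) 0(0|1)*: '0' is rejected by the DFA but matches the regex → eliminated
  (C) 1*(01*01*)*: ε is rejected by the DFA but matches the regex → eliminated
  (D) ((0|1)(0|1))*: ε is rejected by the DFA but matches the regex → eliminated
Only (A) (0|1)*01(0|1)* is consistent with the DFA.

Final answer: (A) (0|1)*01(0|1)*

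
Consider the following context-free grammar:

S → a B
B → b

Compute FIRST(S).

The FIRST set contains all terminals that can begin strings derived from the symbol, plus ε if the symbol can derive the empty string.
S has the single production S → a B, whose right-hand side begins with the terminal a. So FIRST(S) = {a}.

Final answer: {a}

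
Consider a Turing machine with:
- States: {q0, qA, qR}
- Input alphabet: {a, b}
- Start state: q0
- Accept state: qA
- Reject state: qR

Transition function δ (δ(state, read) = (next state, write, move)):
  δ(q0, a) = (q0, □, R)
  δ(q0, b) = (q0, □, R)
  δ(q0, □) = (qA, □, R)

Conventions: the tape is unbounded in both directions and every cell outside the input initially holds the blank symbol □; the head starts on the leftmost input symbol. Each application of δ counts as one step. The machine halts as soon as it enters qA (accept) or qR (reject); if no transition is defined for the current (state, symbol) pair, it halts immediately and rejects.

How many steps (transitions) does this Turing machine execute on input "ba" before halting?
Step 0: [q0]ba (head at position 0)
Step 1: δ(q0, b) = (q0, □, R)  ⊢  □[q0]a (head at position 1)
Step 2: δ(q0, a) = (q0, □, R)  ⊢  □□[q0]□ (head at position 2)
Step 3: δ(q0, □) = (qA, □, R)  ⊢  □□□[qA]□ (head at position 3)
The machine is in qA, so it halts and accepts.
Number of transitions executed: 3.

Final answer: 3 steps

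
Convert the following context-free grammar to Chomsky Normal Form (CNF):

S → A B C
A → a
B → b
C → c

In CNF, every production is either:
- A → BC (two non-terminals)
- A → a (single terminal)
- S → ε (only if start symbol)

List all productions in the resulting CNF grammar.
The grammar has no ε-productions or unit productions to eliminate.
A → a is already in CNF (single terminal) – keep it.
B → b is already in CNF (single terminal) – keep it.
C → c is already in CNF (single terminal) – keep it.
S → A B C has 3 symbols on the right: break it into binary productions S → A X0, X0 → B C.
Resulting CNF grammar (5 productions): A → a; B → b; C → c; S → A X0; X0 → B C

Final answer: A → a; B → b; C → c; S → A X0; X0 → B C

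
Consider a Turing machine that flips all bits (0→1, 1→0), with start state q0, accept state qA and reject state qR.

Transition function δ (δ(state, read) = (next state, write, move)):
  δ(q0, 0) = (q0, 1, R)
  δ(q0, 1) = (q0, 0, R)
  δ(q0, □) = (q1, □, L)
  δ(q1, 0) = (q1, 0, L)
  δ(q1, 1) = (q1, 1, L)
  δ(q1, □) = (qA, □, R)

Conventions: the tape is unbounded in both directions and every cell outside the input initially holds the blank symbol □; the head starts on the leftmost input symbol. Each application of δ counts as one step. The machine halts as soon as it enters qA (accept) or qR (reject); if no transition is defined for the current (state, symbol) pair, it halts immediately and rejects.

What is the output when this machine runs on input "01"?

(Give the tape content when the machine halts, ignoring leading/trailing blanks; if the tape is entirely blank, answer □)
Step 0: [q0]01 (head at position 0)
Step 1: δ(q0, 0) = (q0, 1, R)  ⊢  1[q0]1 (head at position 1)
Step 2: δ(q0, 1) = (q0, 0, R)  ⊢  10[q0]□ (head at position 2)
Step 3: δ(q0, □) = (q1, □, L)  ⊢  1[q1]0□ (head at position 1)
Step 4: δ(q1, 0) = (q1, 0, L)  ⊢  [q1]10□ (head at position 0)
Step 5: δ(q1, 1) = (q1, 1, L)  ⊢  [q1]□10□ (head at position -1)
Step 6: δ(q1, □) = (qA, □, R)  ⊢  □[qA]10□ (head at position 0)
The machine is in qA, so it halts and accepts.
Tape content when halted (ignoring surrounding blanks): 10

Final answer: Output: 10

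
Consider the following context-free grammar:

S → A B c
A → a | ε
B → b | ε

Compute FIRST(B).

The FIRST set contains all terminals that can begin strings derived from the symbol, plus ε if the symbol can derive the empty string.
B → b contributes b; B → ε makes B nullable, contributing ε. FIRST(B) = {b, ε}.

Final answer: {b, ε}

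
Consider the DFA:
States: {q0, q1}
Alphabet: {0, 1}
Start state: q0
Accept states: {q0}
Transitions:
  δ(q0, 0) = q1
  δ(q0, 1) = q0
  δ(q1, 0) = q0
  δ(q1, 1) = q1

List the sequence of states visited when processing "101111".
Starting at q0
Read '1': q0 -> q0
Read '0': q0 -> q1
Read '1': q1 -> q1
Read '1': q1 -> q1
Read '1': q1 -> q1
Read '1': q1 -> q1

Final answer: q0 -> q0 -> q1 -> q1 -> q1 -> q1 -> q1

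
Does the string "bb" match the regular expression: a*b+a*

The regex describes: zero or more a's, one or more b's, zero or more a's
Yes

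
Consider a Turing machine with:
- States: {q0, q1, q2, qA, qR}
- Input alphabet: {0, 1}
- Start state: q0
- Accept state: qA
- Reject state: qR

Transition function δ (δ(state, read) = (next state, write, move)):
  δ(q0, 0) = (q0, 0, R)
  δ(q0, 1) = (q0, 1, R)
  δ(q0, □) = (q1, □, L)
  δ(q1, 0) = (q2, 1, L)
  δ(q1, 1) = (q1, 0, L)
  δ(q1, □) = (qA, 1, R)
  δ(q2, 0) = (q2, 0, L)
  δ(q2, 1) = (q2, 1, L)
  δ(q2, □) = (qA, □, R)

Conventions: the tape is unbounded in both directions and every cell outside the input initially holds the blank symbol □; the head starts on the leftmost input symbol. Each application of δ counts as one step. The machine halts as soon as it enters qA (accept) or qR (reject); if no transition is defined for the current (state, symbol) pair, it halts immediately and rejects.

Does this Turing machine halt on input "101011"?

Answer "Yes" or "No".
Step 0: [q0]101011 (head at position 0)
Step 1: δ(q0, 1) = (q0, 1, R)  ⊢  1[q0]01011 (head at position 1)
Step 2: δ(q0, 0) = (q0, 0, R)  ⊢  10[q0]1011 (head at position 2)
Step 3: δ(q0, 1) = (q0, 1, R)  ⊢  101[q0]011 (head at position 3)
Step 4: δ(q0, 0) = (q0, 0, R)  ⊢  1010[q0]11 (head at position 4)
Step 5: δ(q0, 1) = (q0, 1, R)  ⊢  10101[q0]1 (head at position 5)
Step 6: δ(q0, 1) = (q0, 1, R)  ⊢  101011[q0]□ (head at position 6)
Step 7: δ(q0, □) = (q1, □, L)  ⊢  10101[q1]1□ (head at position 5)
Step 8: δ(q1, 1) = (q1, 0, L)  ⊢  1010[q1]10□ (head at position 4)
Step 9: δ(q1, 1) = (q1, 0, L)  ⊢  101[q1]000□ (head at position 3)
Step 10: δ(q1, 0) = (q2, 1, L)  ⊢  10[q2]1100□ (head at position 2)
Step 11: δ(q2, 1) = (q2, 1, L)  ⊢  1[q2]01100□ (head at position 1)
Step 12: δ(q2, 0) = (q2, 0, L)  ⊢  [q2]101100□ (head at position 0)
Step 13: δ(q2, 1) = (q2, 1, L)  ⊢  [q2]□101100□ (head at position -1)
Step 14: δ(q2, □) = (qA, □, R)  ⊢  □[qA]101100□ (head at position 0)
The machine is in qA, so it halts and accepts.
It halts after 14 steps.

Final answer: Yes - halts after 14 steps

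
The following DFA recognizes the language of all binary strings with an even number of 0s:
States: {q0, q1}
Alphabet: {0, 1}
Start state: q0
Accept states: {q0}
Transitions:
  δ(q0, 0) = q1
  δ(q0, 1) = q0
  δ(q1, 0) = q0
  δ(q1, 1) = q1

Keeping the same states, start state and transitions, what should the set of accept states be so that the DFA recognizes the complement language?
The DFA is complete (every state has a transition on every symbol), so the complement
is recognized by the same DFA with accepting and non-accepting states swapped.
Original accept states: {q0}
Complement accept states = All states - Original accept states
= {q0, q1} - {q0}
= {q1}
Complement language: strings with an ODD number of 0s

Final answer: {q1}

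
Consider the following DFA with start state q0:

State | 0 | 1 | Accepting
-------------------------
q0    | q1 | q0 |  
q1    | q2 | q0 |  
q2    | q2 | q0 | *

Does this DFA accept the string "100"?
Start in q0.
Read '1': q0 → q0
Read '0': q0 → q1
Read '0': q1 → q2
Final state q2 is accepting, so the string is accepted.

Final answer: Yes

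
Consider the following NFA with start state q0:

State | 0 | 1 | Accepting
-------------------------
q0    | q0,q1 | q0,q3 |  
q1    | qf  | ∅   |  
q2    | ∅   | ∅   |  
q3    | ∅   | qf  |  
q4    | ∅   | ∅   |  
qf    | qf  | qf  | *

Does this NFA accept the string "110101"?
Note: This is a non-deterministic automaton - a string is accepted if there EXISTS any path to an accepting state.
Track the set of states the NFA could be in: start {q0}
Read '1': {q0} → {q0, q3}
Read '1': {q0, q3} → {q0, q3, qf}
Read '0': {q0, q3, qf} → {q0, q1, qf}
Read '1': {q0, q1, qf} → {q0, q3, qf}
Read '0': {q0, q3, qf} → {q0, q1, qf}
Read '1': {q0, q1, qf} → {q0, q3, qf}
Final set {q0, q3, qf} contains accepting state(s) {qf} → accepted.

Final answer: Yes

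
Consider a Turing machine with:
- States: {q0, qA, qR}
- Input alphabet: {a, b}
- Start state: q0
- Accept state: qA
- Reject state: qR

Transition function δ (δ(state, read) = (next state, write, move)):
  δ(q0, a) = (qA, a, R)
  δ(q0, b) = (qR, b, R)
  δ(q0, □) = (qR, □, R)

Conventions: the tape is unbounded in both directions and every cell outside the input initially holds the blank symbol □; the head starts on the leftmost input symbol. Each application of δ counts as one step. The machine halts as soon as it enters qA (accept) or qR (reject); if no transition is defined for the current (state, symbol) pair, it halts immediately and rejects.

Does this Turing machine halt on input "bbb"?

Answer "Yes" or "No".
Step 0: [q0]bbb (head at position 0)
Step 1: δ(q0, b) = (qR, b, R)  ⊢  b[qR]bb (head at position 1)
The machine is in qR, so it halts and rejects.
It halts after 1 steps.

Final answer: Yes - halts after 1 steps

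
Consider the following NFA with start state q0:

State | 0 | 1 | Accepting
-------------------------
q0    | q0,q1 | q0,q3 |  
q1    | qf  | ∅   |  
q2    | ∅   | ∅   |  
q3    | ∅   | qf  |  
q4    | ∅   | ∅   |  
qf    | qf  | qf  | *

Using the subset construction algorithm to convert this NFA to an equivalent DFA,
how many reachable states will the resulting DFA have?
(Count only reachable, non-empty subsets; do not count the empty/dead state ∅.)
Start subset: {q0}
{q0}: on 0 → {q0, q1}, on 1 → {q0, q3}
{q0, q1}: on 0 → {q0, q1, qf}, on 1 → {q0, q3}
{q0, q3}: on 0 → {q0, q1}, on 1 → {q0, q3, qf}
{q0, q1, qf}: on 0 → {q0, q1, qf}, on 1 → {q0, q3, qf}
{q0, q3, qf}: on 0 → {q0, q1, qf}, on 1 → {q0, q3, qf}
Reachable non-empty subsets: {q0}, {q0, q1}, {q0, q3}, {q0, q1, qf}, {q0, q3, qf} — 5 in total.

Final answer: 5 states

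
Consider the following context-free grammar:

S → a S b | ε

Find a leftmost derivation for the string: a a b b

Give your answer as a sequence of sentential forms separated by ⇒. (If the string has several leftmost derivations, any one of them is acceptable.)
Start with S.
Step 1: the leftmost non-terminal is S; apply S → a S b:  a S b
Step 2: the leftmost non-terminal is S; apply S → a S b:  a a S b b
Step 3: the leftmost non-terminal is S; apply S → ε:  a a b b

Final answer: S ⇒ a S b ⇒ a a S b b ⇒ a a b b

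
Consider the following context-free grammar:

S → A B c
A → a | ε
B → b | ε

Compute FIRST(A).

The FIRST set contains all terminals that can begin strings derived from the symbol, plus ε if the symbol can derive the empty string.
A → a contributes a; A → ε makes A nullable, contributing ε. FIRST(A) = {a, ε}.

Final answer: {a, ε}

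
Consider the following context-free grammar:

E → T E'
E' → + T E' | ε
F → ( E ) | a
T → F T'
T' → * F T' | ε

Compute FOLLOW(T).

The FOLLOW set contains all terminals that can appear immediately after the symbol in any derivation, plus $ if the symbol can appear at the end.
Useful FIRST sets: FIRST(E') = {+, ε}, FIRST(T') = {*, ε} (both E' and T' are nullable).
FOLLOW(E): E is the start symbol → $; E appears in F → ( E ) followed by ')' → FOLLOW(E) = {), $}.
FOLLOW(E'): E' appears at the right end of E → T E' and of E' → + T E', so FOLLOW(E') ⊇ FOLLOW(E) (the second occurrence adds nothing new). FOLLOW(E') = {), $}.
FOLLOW(T): in E → T E' and E' → + T E', T is followed by E': add FIRST(E') minus ε = {+}; since E' is nullable, also add FOLLOW(E) and FOLLOW(E') = {), $}. FOLLOW(T) = {+, ), $}.

Final answer: {$, ), +}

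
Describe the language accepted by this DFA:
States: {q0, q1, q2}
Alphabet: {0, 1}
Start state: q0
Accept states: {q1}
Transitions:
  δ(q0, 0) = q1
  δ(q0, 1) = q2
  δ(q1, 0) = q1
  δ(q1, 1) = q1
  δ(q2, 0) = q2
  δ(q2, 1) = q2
Analyzing the DFA structure:
Start state: q0
Accept states: {q1}
Interpreting what each state remembers (checking against the transitions):
  q0: nothing has been read yet
  q1: the first symbol was 0
  q2: the first symbol was 1 (trap state)
  δ(q0, 0): in q0 (nothing has been read yet), after reading 0 we have: the first symbol was 0 → q1
  δ(q0, 1): in q0 (nothing has been read yet), after reading 1 we have: the first symbol was 1 (trap state) → q2
  δ(q1, 0): in q1 (the first symbol was 0), after reading 0 we have: the first symbol was 0 → q1
  δ(q1, 1): in q1 (the first symbol was 0), after reading 1 we have: the first symbol was 0 → q1
  δ(q2, 0): in q2 (the first symbol was 1 (trap state)), after reading 0 we have: the first symbol was 1 (trap state) → q2
  δ(q2, 1): in q2 (the first symbol was 1 (trap state)), after reading 1 we have: the first symbol was 1 (trap state) → q2
A string is accepted iff it ends in {q1}, i.e. the first symbol was 0.
Language: All binary strings starting with 0

Final answer: All binary strings starting with 0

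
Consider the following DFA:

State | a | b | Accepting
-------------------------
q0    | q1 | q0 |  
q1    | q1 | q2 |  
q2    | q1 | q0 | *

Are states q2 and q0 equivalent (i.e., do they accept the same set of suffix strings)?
Try the suffix ε (the empty string).
From q2: q2 — accepting.
From q0: q0 — not accepting.
The two states disagree on this suffix, so they are not equivalent.

Final answer: No. Distinguishing string: ε (the empty string) - accepted from q2 but not from q0.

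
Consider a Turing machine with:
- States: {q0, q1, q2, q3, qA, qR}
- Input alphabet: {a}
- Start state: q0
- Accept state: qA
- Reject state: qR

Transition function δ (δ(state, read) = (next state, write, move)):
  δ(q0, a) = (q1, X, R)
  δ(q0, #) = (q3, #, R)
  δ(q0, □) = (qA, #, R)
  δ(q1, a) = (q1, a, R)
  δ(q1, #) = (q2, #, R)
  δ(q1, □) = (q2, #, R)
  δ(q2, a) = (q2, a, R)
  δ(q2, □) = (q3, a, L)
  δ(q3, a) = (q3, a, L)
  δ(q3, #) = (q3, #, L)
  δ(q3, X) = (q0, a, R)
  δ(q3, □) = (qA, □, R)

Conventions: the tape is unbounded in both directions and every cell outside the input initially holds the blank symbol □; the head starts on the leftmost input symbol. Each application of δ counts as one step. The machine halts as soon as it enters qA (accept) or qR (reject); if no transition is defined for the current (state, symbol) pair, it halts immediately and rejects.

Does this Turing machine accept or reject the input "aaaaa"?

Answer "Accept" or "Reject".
Trace (configuration after each step, as tape_left[state]tape_right with head position):
Step 0: [q0]aaaaa (head at position 0)
Step 1: X[q1]aaaa (head 1)
Step 2: Xa[q1]aaa (head 2)
Step 3: Xaa[q1]aa (head 3)
Step 4: Xaaa[q1]a (head 4)
Step 5: Xaaaa[q1]□ (head 5)
Step 6: Xaaaa#[q2]□ (head 6)
Step 7: Xaaaa[q3]#a (head 5)
Step 8: Xaaa[q3]a#a (head 4)
Step 9: Xaa[q3]aa#a (head 3)
Step 10: Xa[q3]aaa#a (head 2)
Step 11: X[q3]aaaa#a (head 1)
Step 12: [q3]Xaaaa#a (head 0)
Step 13: a[q0]aaaa#a (head 1)
Step 14: aX[q1]aaa#a (head 2)
Step 15: aXa[q1]aa#a (head 3)
Step 16: aXaa[q1]a#a (head 4)
Step 17: aXaaa[q1]#a (head 5)
Step 18: aXaaa#[q2]a (head 6)
Step 19: aXaaa#a[q2]□ (head 7)
Step 20: aXaaa#[q3]aa (head 6)
Step 21: aXaaa[q3]#aa (head 5)
Step 22: aXaa[q3]a#aa (head 4)
Step 23: aXa[q3]aa#aa (head 3)
Step 24: aX[q3]aaa#aa (head 2)
Step 25: a[q3]Xaaa#aa (head 1)
Step 26: aa[q0]aaa#aa (head 2)
Step 27: aaX[q1]aa#aa (head 3)
Step 28: aaXa[q1]a#aa (head 4)
Step 29: aaXaa[q1]#aa (head 5)
Step 30: aaXaa#[q2]aa (head 6)
Step 31: aaXaa#a[q2]a (head 7)
Step 32: aaXaa#aa[q2]□ (head 8)
Step 33: aaXaa#a[q3]aa (head 7)
Step 34: aaXaa#[q3]aaa (head 6)
Step 35: aaXaa[q3]#aaa (head 5)
Step 36: aaXa[q3]a#aaa (head 4)
Step 37: aaX[q3]aa#aaa (head 3)
Step 38: aa[q3]Xaa#aaa (head 2)
Step 39: aaa[q0]aa#aaa (head 3)
Step 40: aaaX[q1]a#aaa (head 4)
Step 41: aaaXa[q1]#aaa (head 5)
Step 42: aaaXa#[q2]aaa (head 6)
Step 43: aaaXa#a[q2]aa (head 7)
Step 44: aaaXa#aa[q2]a (head 8)
Step 45: aaaXa#aaa[q2]□ (head 9)
Step 46: aaaXa#aa[q3]aa (head 8)
Step 47: aaaXa#a[q3]aaa (head 7)
Step 48: aaaXa#[q3]aaaa (head 6)
Step 49: aaaXa[q3]#aaaa (head 5)
Step 50: aaaX[q3]a#aaaa (head 4)
Step 51: aaa[q3]Xa#aaaa (head 3)
Step 52: aaaa[q0]a#aaaa (head 4)
Step 53: aaaaX[q1]#aaaa (head 5)
Step 54: aaaaX#[q2]aaaa (head 6)
Step 55: aaaaX#a[q2]aaa (head 7)
Step 56: aaaaX#aa[q2]aa (head 8)
Step 57: aaaaX#aaa[q2]a (head 9)
Step 58: aaaaX#aaaa[q2]□ (head 10)
Step 59: aaaaX#aaa[q3]aa (head 9)
Step 60: aaaaX#aa[q3]aaa (head 8)
Step 61: aaaaX#a[q3]aaaa (head 7)
Step 62: aaaaX#[q3]aaaaa (head 6)
Step 63: aaaaX[q3]#aaaaa (head 5)
Step 64: aaaa[q3]X#aaaaa (head 4)
Step 65: aaaaa[q0]#aaaaa (head 5)
Step 66: aaaaa#[q3]aaaaa (head 6)
Step 67: aaaaa[q3]#aaaaa (head 5)
Step 68: aaaa[q3]a#aaaaa (head 4)
Step 69: aaa[q3]aa#aaaaa (head 3)
Step 70: aa[q3]aaa#aaaaa (head 2)
Step 71: a[q3]aaaa#aaaaa (head 1)
Step 72: [q3]aaaaa#aaaaa (head 0)
Step 73: [q3]□aaaaa#aaaaa (head -1)
Step 74: □[qA]aaaaa#aaaaa (head 0)
The machine is in qA, so it halts and accepts.

Final answer: Accept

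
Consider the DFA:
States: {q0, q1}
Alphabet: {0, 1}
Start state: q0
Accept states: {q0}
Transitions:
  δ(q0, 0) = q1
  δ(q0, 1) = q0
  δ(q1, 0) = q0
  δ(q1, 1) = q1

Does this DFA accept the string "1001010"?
Processing string "1001010":
  q0 --1--> q0
  q0 --0--> q1
  q1 --0--> q0
  q0 --1--> q0
  q0 --0--> q1
  q1 --1--> q1
  q1 --0--> q0
Final state: q0
Accept states: {q0}
q0 is an accept state, so the string is accepted.

Final answer: Yes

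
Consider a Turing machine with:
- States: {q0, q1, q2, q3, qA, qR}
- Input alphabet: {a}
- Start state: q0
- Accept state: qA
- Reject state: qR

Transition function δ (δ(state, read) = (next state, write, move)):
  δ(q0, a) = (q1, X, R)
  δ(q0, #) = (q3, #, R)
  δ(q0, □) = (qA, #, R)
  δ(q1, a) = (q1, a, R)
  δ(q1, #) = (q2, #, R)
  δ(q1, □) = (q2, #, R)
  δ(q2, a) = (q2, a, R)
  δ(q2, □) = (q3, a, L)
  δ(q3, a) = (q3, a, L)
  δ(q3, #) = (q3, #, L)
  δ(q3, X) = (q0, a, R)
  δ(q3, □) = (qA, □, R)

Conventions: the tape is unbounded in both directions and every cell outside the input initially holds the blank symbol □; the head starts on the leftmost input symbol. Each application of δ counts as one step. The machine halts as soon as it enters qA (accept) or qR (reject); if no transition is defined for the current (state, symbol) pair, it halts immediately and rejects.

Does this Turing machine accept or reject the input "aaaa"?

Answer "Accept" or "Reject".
Trace (configuration after each step, as tape_left[state]tape_right with head position):
Step 0: [q0]aaaa (head at position 0)
Step 1: X[q1]aaa (head 1)
Step 2: Xa[q1]aa (head 2)
Step 3: Xaa[q1]a (head 3)
Step 4: Xaaa[q1]□ (head 4)
Step 5: Xaaa#[q2]□ (head 5)
Step 6: Xaaa[q3]#a (head 4)
Step 7: Xaa[q3]a#a (head 3)
Step 8: Xa[q3]aa#a (head 2)
Step 9: X[q3]aaa#a (head 1)
Step 10: [q3]Xaaa#a (head 0)
Step 11: a[q0]aaa#a (head 1)
Step 12: aX[q1]aa#a (head 2)
Step 13: aXa[q1]a#a (head 3)
Step 14: aXaa[q1]#a (head 4)
Step 15: aXaa#[q2]a (head 5)
Step 16: aXaa#a[q2]□ (head 6)
Step 17: aXaa#[q3]aa (head 5)
Step 18: aXaa[q3]#aa (head 4)
Step 19: aXa[q3]a#aa (head 3)
Step 20: aX[q3]aa#aa (head 2)
Step 21: a[q3]Xaa#aa (head 1)
Step 22: aa[q0]aa#aa (head 2)
Step 23: aaX[q1]a#aa (head 3)
Step 24: aaXa[q1]#aa (head 4)
Step 25: aaXa#[q2]aa (head 5)
Step 26: aaXa#a[q2]a (head 6)
Step 27: aaXa#aa[q2]□ (head 7)
Step 28: aaXa#a[q3]aa (head 6)
Step 29: aaXa#[q3]aaa (head 5)
Step 30: aaXa[q3]#aaa (head 4)
Step 31: aaX[q3]a#aaa (head 3)
Step 32: aa[q3]Xa#aaa (head 2)
Step 33: aaa[q0]a#aaa (head 3)
Step 34: aaaX[q1]#aaa (head 4)
Step 35: aaaX#[q2]aaa (head 5)
Step 36: aaaX#a[q2]aa (head 6)
Step 37: aaaX#aa[q2]a (head 7)
Step 38: aaaX#aaa[q2]□ (head 8)
Step 39: aaaX#aa[q3]aa (head 7)
Step 40: aaaX#a[q3]aaa (head 6)
Step 41: aaaX#[q3]aaaa (head 5)
Step 42: aaaX[q3]#aaaa (head 4)
Step 43: aaa[q3]X#aaaa (head 3)
Step 44: aaaa[q0]#aaaa (head 4)
Step 45: aaaa#[q3]aaaa (head 5)
Step 46: aaaa[q3]#aaaa (head 4)
Step 47: aaa[q3]a#aaaa (head 3)
Step 48: aa[q3]aa#aaaa (head 2)
Step 49: a[q3]aaa#aaaa (head 1)
Step 50: [q3]aaaa#aaaa (head 0)
Step 51: [q3]□aaaa#aaaa (head -1)
Step 52: □[qA]aaaa#aaaa (head 0)
The machine is in qA, so it halts and accepts.

Final answer: Accept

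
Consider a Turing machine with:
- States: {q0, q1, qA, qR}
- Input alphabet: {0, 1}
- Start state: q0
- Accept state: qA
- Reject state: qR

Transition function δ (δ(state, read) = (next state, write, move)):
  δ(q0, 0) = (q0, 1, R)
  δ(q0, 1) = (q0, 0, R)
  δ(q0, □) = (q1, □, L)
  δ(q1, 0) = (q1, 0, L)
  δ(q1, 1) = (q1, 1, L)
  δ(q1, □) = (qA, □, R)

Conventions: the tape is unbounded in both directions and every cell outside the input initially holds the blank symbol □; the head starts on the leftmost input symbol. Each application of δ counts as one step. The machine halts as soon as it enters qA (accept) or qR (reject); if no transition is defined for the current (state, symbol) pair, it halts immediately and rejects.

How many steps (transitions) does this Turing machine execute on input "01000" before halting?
Step 0: [q0]01000 (head at position 0)
Step 1: δ(q0, 0) = (q0, 1, R)  ⊢  1[q0]1000 (head at position 1)
Step 2: δ(q0, 1) = (q0, 0, R)  ⊢  10[q0]000 (head at position 2)
Step 3: δ(q0, 0) = (q0, 1, R)  ⊢  101[q0]00 (head at position 3)
Step 4: δ(q0, 0) = (q0, 1, R)  ⊢  1011[q0]0 (head at position 4)
Step 5: δ(q0, 0) = (q0, 1, R)  ⊢  10111[q0]□ (head at position 5)
Step 6: δ(q0, □) = (q1, □, L)  ⊢  1011[q1]1□ (head at position 4)
Step 7: δ(q1, 1) = (q1, 1, L)  ⊢  101[q1]11□ (head at position 3)
Step 8: δ(q1, 1) = (q1, 1, L)  ⊢  10[q1]111□ (head at position 2)
Step 9: δ(q1, 1) = (q1, 1, L)  ⊢  1[q1]0111□ (head at position 1)
Step 10: δ(q1, 0) = (q1, 0, L)  ⊢  [q1]10111□ (head at position 0)
Step 11: δ(q1, 1) = (q1, 1, L)  ⊢  [q1]□10111□ (head at position -1)
Step 12: δ(q1, □) = (qA, □, R)  ⊢  □[qA]10111□ (head at position 0)
The machine is in qA, so it halts and accepts.
Number of transitions executed: 12.

Final answer: 12 steps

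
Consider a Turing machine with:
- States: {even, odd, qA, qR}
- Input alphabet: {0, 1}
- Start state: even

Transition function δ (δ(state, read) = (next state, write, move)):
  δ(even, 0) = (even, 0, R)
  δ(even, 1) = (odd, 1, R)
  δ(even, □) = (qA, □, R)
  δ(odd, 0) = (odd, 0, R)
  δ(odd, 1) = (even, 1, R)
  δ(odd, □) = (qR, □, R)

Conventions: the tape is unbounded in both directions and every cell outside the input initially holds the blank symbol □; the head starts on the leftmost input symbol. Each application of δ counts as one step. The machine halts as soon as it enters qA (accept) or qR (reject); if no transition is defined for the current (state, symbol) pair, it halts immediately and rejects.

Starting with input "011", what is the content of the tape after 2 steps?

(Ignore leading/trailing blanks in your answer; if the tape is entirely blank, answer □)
Step 0: [even]011 (head at position 0)
Step 1: δ(even, 0) = (even, 0, R)  ⊢  0[even]11 (head at position 1)
Step 2: δ(even, 1) = (odd, 1, R)  ⊢  01[odd]1 (head at position 2)
Tape after 2 steps (ignoring surrounding blanks): 011

Final answer: Tape: 011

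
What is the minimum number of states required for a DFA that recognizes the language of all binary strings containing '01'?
Language: binary strings containing '01'
Lower bound (Myhill–Nerode): the prefixes ε, 0, 01 are pairwise distinguishable:
  ε vs 01: suffix ε distinguishes them (ε is rejected, 01 is accepted)
  0 vs 01: suffix ε distinguishes them (0 is rejected, 01 is accepted)
  ε vs 0: suffix 1 distinguishes them (ε·1 = 1 is rejected, 0·1 = 01 is accepted)
So any DFA needs at least 3 states.
Upper bound: a DFA with 3 states exists (one state per class above: 'no progress', 'last symbol 0', and 'seen 01' (accepting sink)).
Minimum states: 3

Final answer: 3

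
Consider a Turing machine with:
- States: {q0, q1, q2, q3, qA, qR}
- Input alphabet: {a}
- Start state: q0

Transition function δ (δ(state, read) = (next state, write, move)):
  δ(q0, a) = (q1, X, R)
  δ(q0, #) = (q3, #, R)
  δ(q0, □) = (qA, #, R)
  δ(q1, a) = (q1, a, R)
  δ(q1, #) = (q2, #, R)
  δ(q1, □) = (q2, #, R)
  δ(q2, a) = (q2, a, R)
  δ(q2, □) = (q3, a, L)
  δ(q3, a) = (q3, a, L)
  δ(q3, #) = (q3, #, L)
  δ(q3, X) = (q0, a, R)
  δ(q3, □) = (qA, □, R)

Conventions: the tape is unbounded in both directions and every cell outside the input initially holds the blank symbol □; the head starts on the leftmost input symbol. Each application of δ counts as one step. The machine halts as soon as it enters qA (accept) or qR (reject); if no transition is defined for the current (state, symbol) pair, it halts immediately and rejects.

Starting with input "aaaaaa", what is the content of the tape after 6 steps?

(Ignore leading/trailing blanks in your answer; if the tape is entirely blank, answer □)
Step 0: [q0]aaaaaa (head at position 0)
Step 1: δ(q0, a) = (q1, X, R)  ⊢  X[q1]aaaaa (head at position 1)
Step 2: δ(q1, a) = (q1, a, R)  ⊢  Xa[q1]aaaa (head at position 2)
Step 3: δ(q1, a) = (q1, a, R)  ⊢  Xaa[q1]aaa (head at position 3)
Step 4: δ(q1, a) = (q1, a, R)  ⊢  Xaaa[q1]aa (head at position 4)
Step 5: δ(q1, a) = (q1, a, R)  ⊢  Xaaaa[q1]a (head at position 5)
Step 6: δ(q1, a) = (q1, a, R)  ⊢  Xaaaaa[q1]□ (head at position 6)
Tape after 6 steps (ignoring surrounding blanks): Xaaaaa

Final answer: Tape: Xaaaaa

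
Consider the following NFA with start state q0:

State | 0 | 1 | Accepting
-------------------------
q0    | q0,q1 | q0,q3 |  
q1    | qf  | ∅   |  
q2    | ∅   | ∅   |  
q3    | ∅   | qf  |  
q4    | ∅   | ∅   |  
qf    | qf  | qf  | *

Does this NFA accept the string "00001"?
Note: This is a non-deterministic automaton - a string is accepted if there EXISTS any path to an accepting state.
Track the set of states the NFA could be in: start {q0}
Read '0': {q0} → {q0, q1}
Read '0': {q0, q1} → {q0, q1, qf}
Read '0': {q0, q1, qf} → {q0, q1, qf}
Read '0': {q0, q1, qf} → {q0, q1, qf}
Read '1': {q0, q1, qf} → {q0, q3, qf}
Final set {q0, q3, qf} contains accepting state(s) {qf} → accepted.

Final answer: Yes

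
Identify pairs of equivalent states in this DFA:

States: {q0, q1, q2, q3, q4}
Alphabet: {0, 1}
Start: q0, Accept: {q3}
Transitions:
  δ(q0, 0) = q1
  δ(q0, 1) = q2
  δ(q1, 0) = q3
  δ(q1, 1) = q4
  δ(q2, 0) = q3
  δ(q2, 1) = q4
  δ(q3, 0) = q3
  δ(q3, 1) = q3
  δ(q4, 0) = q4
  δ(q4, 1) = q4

Using the table-filling algorithm:
Round 0 – mark pairs where exactly one state is accepting: (q0,q3), (q1,q3), (q2,q3), (q3,q4)
Round 1 – newly marked: (q0,q1) [on 0: q1 vs q3, already marked]; (q0,q2) [on 0: q1 vs q3, already marked]; (q1,q4) [on 0: q3 vs q4, already marked]; (q2,q4) [on 0: q3 vs q4, already marked]
Round 2 – newly marked: (q0,q4) [on 0: q1 vs q4, already marked]
No further pairs can be marked.
(q1, q2) unmarked: δ(q1,0)=q3, δ(q2,0)=q3; δ(q1,1)=q4, δ(q2,1)=q4 → equivalent
Equivalent pairs: (q1, q2)

Final answer: Equivalent pairs: (q1, q2)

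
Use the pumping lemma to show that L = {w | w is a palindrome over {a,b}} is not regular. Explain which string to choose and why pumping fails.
Language: L = {w | w is a palindrome over {a,b}} (strings that read the same forwards and backwards)
Step 1: Assume for contradiction that L is regular, with pumping length p.
Step 2: Choose s = a^p b a^p. Then s ∈ L (it reads the same forwards and backwards) and |s| ≥ p.
Step 3: Consider any decomposition s = xyz with |xy| ≤ p and |y| > 0. Since |xy| ≤ p and the first p symbols of s are all a's, y = a^k for some k with 1 ≤ k ≤ p.
Step 4: Pumping up (i = 2): xy²z = a^(p+k) b a^p. Its reverse is a^p b a^(p+k) ≠ a^(p+k) b a^p (the single b is no longer in the middle), so xy²z is not a palindrome and xy²z ∉ L.
This contradicts the pumping lemma, so L is not regular.

Final answer: Choose s = a^p b a^p. Since |xy| ≤ p, y = a^k with k ≥ 1. Then xy²z = a^(p+k) b a^p is not a palindrome, so ∉ L.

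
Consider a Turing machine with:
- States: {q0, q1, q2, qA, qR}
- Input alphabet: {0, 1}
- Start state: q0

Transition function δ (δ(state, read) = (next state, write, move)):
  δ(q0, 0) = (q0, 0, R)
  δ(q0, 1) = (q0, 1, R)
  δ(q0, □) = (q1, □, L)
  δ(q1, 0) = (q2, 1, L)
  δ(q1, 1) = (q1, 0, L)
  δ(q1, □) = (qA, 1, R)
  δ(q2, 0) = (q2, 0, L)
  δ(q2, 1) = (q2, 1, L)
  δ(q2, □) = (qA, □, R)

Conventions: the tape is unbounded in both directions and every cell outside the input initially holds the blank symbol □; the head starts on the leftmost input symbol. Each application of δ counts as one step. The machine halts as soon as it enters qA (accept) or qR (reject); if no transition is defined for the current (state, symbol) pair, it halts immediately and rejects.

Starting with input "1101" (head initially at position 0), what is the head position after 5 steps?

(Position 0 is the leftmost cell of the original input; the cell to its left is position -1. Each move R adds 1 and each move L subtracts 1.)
Step 0: [q0]1101 (head at position 0)
Step 1: δ(q0, 1) = (q0, 1, R)  ⊢  1[q0]101 (head at position 1)
Step 2: δ(q0, 1) = (q0, 1, R)  ⊢  11[q0]01 (head at position 2)
Step 3: δ(q0, 0) = (q0, 0, R)  ⊢  110[q0]1 (head at position 3)
Step 4: δ(q0, 1) = (q0, 1, R)  ⊢  1101[q0]□ (head at position 4)
Step 5: δ(q0, □) = (q1, □, L)  ⊢  110[q1]1□ (head at position 3)
Head position after 5 steps: 3

Final answer: Position 3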